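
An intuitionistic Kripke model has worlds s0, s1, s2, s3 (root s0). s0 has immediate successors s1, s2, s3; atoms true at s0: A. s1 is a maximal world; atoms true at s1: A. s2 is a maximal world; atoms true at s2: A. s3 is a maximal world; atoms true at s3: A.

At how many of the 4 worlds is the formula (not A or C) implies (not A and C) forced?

4

s0: forces it.
s1: forces it.
s2: forces it.
s3: forces it.
Worlds forcing the formula: {s0, s1, s2, s3}.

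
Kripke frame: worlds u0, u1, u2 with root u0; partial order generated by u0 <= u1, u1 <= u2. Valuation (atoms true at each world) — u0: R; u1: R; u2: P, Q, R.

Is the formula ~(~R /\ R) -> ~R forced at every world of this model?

No

Not every world: u0 ||-/- ~(~R /\ R) -> ~R.
u0 ||-/- ~(~R /\ R) -> ~R: already at u0 itself, u0 ||- ~(~R /\ R) but u0 ||-/- ~R.
u0 ||-/- ~R since u0 is accessible from u0 and u0 ||- R.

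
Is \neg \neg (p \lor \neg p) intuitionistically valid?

This is the double negation of excluded middle, which is intuitionistically derivable.
Assuming \neg (p \lor \neg p): from p we'd get p \lor \neg p, so \neg p; but then p \lor \neg p again — contradiction. Hence \neg \neg (p \lor \neg p).

Yes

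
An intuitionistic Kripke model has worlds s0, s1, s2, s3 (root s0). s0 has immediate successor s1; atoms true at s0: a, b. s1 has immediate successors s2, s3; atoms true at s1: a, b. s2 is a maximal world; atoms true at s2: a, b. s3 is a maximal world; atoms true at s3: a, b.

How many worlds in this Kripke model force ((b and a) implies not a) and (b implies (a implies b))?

s0: does not force it — s0 does not force ((b and a) implies not a) and (b implies (a implies b)) since s0 fails (b and a) implies not a.
s1: does not force it — s1 does not force ((b and a) implies not a) and (b implies (a implies b)) since s1 fails (b and a) implies not a.
s2: does not force it — s2 does not force ((b and a) implies not a) and (b implies (a implies b)) since s2 fails (b and a) implies not a.
s3: does not force it.
Worlds forcing the formula: { }.

0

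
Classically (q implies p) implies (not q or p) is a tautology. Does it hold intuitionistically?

This is the material-implication-as-disjunction principle, which is not intuitionistically valid.
A Kripke countermodel: worlds u0, u1; order generated by u0 <= u1; atoms true at each world — u0:{}; u1:{p,q}.
u0 does not force (q implies p) implies (not q or p): already at u0 itself, u0 forces q implies p but u0 does not force not q or p.
u0 does not force not q or p: neither disjunct is forced at u0.
u0 does not force not q since u1 is accessible from u0 and u1 forces q.
So the root u0 does not force the formula.

No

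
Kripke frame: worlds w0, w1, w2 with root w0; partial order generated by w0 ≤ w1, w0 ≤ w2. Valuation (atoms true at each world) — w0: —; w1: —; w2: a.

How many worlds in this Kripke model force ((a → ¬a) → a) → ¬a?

1

w0: does not force it — w0 ⊮ ((a → ¬a) → a) → ¬a: at the accessible world w2, w2 ⊩ (a → ¬a) → a but w2 ⊮ ¬a.
w1: forces it.
w2: does not force it — w2 ⊮ ((a → ¬a) → a) → ¬a: already at w2 itself, w2 ⊩ (a → ¬a) → a but w2 ⊮ ¬a.
Worlds forcing the formula: {w1}.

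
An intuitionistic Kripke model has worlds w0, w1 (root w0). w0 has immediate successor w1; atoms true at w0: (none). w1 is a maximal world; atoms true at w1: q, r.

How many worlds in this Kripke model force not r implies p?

2

w0: forces it.
w1: forces it.
Worlds forcing the formula: {w0, w1}.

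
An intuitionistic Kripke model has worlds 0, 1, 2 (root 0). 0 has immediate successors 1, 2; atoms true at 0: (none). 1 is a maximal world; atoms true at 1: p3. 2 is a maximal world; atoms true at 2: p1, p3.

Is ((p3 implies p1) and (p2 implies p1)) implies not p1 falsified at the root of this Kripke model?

0 does not force ((p3 implies p1) and (p2 implies p1)) implies not p1: at the accessible world 2, 2 forces (p3 implies p1) and (p2 implies p1) but 2 does not force not p1.
2 does not force not p1 since 2 is accessible from 2 and 2 forces p1.
So the root 0 does not force ((p3 implies p1) and (p2 implies p1)) implies not p1; the model is a countermodel.

Yes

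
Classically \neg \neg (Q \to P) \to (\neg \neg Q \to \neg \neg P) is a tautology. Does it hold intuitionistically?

Yes

This is the distribution of double negation over implication, which is intuitionistically derivable.
Assume \neg \neg (Q \to P) and \neg \neg Q; suppose \neg P. Then Q \to P would give \neg Q (by contraposition), contradicting \neg \neg Q; so \neg (Q \to P), contradicting \neg \neg (Q \to P). Hence \neg \neg P.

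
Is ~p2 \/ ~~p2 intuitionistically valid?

No

This is the weak law of excluded middle, which is not intuitionistically valid.
A Kripke countermodel: worlds 0, 1, 2; order generated by 0 <= 1, 0 <= 2; atoms true at each world — 0:{}; 1:{p2}; 2:{}.
0 ||-/- ~p2 \/ ~~p2: neither disjunct is forced at 0.
0 ||-/- ~p2 since 1 is accessible from 0 and 1 ||- p2.
So the root 0 does not force the formula.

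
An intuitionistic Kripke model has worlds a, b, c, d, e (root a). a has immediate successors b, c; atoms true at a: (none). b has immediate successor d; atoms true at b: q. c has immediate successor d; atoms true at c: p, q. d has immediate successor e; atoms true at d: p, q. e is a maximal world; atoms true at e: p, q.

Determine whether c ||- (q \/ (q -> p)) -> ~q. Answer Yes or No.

c ||-/- (q \/ (q -> p)) -> ~q: already at c itself, c ||- q \/ (q -> p) but c ||-/- ~q.
c ||-/- ~q since c is accessible from c and c ||- q.

No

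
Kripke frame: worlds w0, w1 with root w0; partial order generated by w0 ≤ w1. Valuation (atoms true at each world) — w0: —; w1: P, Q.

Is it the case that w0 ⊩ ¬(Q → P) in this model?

w0 ⊮ ¬(Q → P) since w0 is accessible from w0 and w0 ⊩ Q → P.
w0 ⊩ Q → P: every world accessible from w0 that forces Q (namely w1) also forces P.

No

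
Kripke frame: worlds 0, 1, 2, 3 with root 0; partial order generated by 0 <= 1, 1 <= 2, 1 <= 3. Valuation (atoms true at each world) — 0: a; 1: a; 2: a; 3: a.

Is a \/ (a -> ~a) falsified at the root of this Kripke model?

0 ||- a \/ (a -> ~a) via the disjunct a.
So the root 0 forces a \/ (a -> ~a); the model is not a countermodel.

No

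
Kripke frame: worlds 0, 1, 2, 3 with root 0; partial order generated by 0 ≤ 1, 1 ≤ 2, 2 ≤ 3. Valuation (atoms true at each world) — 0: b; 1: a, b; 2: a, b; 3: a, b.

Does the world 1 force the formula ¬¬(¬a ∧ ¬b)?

No

1 ⊮ ¬¬(¬a ∧ ¬b) since 1 is accessible from 1 and 1 ⊩ ¬(¬a ∧ ¬b).
1 ⊩ ¬(¬a ∧ ¬b): no world accessible from 1 forces ¬a ∧ ¬b.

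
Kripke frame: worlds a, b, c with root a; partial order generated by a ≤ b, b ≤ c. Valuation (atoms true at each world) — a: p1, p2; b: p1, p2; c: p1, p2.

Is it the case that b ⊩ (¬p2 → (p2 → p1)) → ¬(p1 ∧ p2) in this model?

b ⊮ (¬p2 → (p2 → p1)) → ¬(p1 ∧ p2): already at b itself, b ⊩ ¬p2 → (p2 → p1) but b ⊮ ¬(p1 ∧ p2).
b ⊮ ¬(p1 ∧ p2) since b is accessible from b and b ⊩ p1 ∧ p2.
b ⊩ p1 ∧ p2 since b forces both conjuncts.

No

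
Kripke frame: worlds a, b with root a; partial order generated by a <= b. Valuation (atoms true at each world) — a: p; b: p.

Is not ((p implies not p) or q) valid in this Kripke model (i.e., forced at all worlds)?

a forces not ((p implies not p) or q): no world accessible from a forces (p implies not p) or q.
Since the root a forces not ((p implies not p) or q) and forcing is persistent (monotone upward), every world forces it.

Yes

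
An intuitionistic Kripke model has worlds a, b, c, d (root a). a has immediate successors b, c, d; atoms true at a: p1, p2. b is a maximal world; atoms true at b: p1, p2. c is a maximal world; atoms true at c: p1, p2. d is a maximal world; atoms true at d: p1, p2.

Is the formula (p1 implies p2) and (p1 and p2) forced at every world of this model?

Yes

a forces (p1 implies p2) and (p1 and p2) since a forces both conjuncts.
Since the root a forces (p1 implies p2) and (p1 and p2) and forcing is persistent (monotone upward), every world forces it.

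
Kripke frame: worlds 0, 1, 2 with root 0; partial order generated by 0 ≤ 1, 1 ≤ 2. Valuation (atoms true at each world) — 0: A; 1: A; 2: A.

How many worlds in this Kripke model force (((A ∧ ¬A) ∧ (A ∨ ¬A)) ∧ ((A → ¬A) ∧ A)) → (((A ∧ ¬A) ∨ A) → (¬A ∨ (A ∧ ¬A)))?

3

0: forces it.
1: forces it.
2: forces it.
Worlds forcing the formula: {0, 1, 2}.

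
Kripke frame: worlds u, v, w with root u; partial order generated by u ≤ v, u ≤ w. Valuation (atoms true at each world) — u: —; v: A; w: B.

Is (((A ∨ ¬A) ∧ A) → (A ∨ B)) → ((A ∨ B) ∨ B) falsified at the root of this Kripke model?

Yes

u ⊮ (((A ∨ ¬A) ∧ A) → (A ∨ B)) → ((A ∨ B) ∨ B): already at u itself, u ⊩ ((A ∨ ¬A) ∧ A) → (A ∨ B) but u ⊮ (A ∨ B) ∨ B.
u ⊮ (A ∨ B) ∨ B: neither disjunct is forced at u.
u ⊮ A ∨ B: neither disjunct is forced at u.
u lacks atom A, so u ⊮ A.
So the root u does not force (((A ∨ ¬A) ∧ A) → (A ∨ B)) → ((A ∨ B) ∨ B); the model is a countermodel.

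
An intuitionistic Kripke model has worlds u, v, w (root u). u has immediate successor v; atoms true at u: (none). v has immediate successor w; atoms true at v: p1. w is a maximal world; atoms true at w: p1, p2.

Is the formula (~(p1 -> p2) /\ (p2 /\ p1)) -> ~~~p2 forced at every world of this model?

u ||- (~(p1 -> p2) /\ (p2 /\ p1)) -> ~~~p2 vacuously: no world accessible from u forces the antecedent ~(p1 -> p2) /\ (p2 /\ p1).
Since the root u forces (~(p1 -> p2) /\ (p2 /\ p1)) -> ~~~p2 and forcing is persistent (monotone upward), every world forces it.

Yes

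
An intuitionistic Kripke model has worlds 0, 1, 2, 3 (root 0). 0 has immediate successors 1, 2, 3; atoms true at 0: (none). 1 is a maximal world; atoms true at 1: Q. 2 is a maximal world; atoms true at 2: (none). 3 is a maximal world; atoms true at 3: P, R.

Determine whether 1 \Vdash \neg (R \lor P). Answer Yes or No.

1 \Vdash \neg (R \lor P): no world accessible from 1 forces R \lor P.

Yes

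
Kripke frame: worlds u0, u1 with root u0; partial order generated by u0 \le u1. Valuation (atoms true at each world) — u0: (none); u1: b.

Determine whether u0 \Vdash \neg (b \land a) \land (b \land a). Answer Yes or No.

u0 \nVdash \neg (b \land a) \land (b \land a) since u0 fails b \land a.

No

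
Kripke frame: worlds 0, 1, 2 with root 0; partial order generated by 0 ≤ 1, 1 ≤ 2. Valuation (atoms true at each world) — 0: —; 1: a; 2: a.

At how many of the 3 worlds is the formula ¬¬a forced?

0: forces it.
1: forces it.
2: forces it.
Worlds forcing the formula: {0, 1, 2}.

3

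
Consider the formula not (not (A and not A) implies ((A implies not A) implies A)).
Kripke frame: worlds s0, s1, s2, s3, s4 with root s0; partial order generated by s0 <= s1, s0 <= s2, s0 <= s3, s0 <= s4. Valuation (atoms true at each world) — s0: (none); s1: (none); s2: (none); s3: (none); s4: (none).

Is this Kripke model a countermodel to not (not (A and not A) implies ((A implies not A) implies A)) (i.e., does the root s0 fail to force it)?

No

s0 forces not (not (A and not A) implies ((A implies not A) implies A)): no world accessible from s0 forces not (A and not A) implies ((A implies not A) implies A).
So the root s0 forces not (not (A and not A) implies ((A implies not A) implies A)); the model is not a countermodel.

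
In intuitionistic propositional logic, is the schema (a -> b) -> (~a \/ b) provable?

No

This is the material-implication-as-disjunction principle, which is not intuitionistically valid.
A Kripke countermodel: worlds u0, u1; order generated by u0 <= u1; atoms true at each world — u0:{}; u1:{a,b}.
u0 ||-/- (a -> b) -> (~a \/ b): already at u0 itself, u0 ||- a -> b but u0 ||-/- ~a \/ b.
u0 ||-/- ~a \/ b: neither disjunct is forced at u0.
u0 ||-/- ~a since u1 is accessible from u0 and u1 ||- a.
So the root u0 does not force the formula.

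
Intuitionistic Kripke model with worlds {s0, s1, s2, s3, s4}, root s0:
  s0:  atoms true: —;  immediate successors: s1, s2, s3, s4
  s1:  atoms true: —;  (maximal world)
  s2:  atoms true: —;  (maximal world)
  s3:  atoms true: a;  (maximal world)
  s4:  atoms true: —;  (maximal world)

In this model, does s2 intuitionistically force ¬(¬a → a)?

s2 ⊩ ¬(¬a → a): no world accessible from s2 forces ¬a → a.

Yes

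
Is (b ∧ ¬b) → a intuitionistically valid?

Yes

This is an instance of ex falso quodlibet, which is intuitionistically derivable.
No world can force both b and ¬b, so the antecedent b ∧ ¬b is never forced and the implication holds vacuously at every world.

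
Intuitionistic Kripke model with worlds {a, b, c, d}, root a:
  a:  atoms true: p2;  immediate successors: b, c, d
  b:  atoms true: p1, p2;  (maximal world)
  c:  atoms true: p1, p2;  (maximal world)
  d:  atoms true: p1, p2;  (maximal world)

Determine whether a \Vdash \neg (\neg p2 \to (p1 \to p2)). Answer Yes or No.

a \nVdash \neg (\neg p2 \to (p1 \to p2)) since a is accessible from a and a \Vdash \neg p2 \to (p1 \to p2).
a \Vdash \neg p2 \to (p1 \to p2) vacuously: no world accessible from a forces the antecedent \neg p2.

No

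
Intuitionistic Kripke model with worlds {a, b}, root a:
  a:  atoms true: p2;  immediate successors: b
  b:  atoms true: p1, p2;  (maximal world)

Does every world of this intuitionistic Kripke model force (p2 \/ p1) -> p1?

Not every world: a ||-/- (p2 \/ p1) -> p1.
a ||-/- (p2 \/ p1) -> p1: already at a itself, a ||- p2 \/ p1 but a ||-/- p1.
a lacks atom p1, so a ||-/- p1.

No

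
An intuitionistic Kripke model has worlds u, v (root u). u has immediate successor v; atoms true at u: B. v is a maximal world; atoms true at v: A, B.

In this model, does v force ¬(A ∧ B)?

v ⊮ ¬(A ∧ B) since v is accessible from v and v ⊩ A ∧ B.
v ⊩ A ∧ B since v forces both conjuncts.

No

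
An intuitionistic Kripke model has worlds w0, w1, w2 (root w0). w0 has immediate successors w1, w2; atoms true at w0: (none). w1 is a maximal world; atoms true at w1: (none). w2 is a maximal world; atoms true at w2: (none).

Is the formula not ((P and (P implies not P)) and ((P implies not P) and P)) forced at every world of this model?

Yes

w0 forces not ((P and (P implies not P)) and ((P implies not P) and P)): no world accessible from w0 forces (P and (P implies not P)) and ((P implies not P) and P).
Since the root w0 forces not ((P and (P implies not P)) and ((P implies not P) and P)) and forcing is persistent (monotone upward), every world forces it.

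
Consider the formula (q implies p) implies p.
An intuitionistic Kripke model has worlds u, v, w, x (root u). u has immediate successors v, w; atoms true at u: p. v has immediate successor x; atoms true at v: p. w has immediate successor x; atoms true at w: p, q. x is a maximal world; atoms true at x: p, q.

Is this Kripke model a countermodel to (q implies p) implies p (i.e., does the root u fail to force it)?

No

u forces (q implies p) implies p: every world accessible from u that forces q implies p (namely u, v, w, x) also forces p.
So the root u forces (q implies p) implies p; the model is not a countermodel.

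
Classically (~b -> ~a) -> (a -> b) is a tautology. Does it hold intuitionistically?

No

This is the converse of contraposition, which is not intuitionistically valid.
A Kripke countermodel: worlds 0, 1; order generated by 0 <= 1; atoms true at each world — 0:{a}; 1:{a,b}.
0 ||-/- (~b -> ~a) -> (a -> b): already at 0 itself, 0 ||- ~b -> ~a but 0 ||-/- a -> b.
0 ||-/- a -> b: already at 0 itself, 0 ||- a but 0 ||-/- b.
0 lacks atom b, so 0 ||-/- b.
So the root 0 does not force the formula.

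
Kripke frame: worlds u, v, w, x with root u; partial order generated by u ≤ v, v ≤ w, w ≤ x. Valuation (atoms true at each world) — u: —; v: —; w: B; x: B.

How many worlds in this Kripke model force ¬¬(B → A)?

0

u: does not force it — u ⊮ ¬¬(B → A) since u is accessible from u and u ⊩ ¬(B → A).
v: does not force it.
w: does not force it.
x: does not force it.
Worlds forcing the formula: { }.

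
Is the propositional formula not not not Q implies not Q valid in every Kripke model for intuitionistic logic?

This is triple-negation reduction, which is intuitionistically derivable.
Assume not not not Q and suppose Q. Then not not Q (double-negation introduction), contradicting not not not Q. So not Q.

Yes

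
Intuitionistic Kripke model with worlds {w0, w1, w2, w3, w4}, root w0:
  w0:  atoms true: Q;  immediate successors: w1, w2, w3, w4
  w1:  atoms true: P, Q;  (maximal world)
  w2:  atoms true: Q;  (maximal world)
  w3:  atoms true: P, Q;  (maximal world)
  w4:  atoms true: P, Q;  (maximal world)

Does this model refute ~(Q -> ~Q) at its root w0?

No

w0 ||- ~(Q -> ~Q): no world accessible from w0 forces Q -> ~Q.
So the root w0 forces ~(Q -> ~Q); the model is not a countermodel.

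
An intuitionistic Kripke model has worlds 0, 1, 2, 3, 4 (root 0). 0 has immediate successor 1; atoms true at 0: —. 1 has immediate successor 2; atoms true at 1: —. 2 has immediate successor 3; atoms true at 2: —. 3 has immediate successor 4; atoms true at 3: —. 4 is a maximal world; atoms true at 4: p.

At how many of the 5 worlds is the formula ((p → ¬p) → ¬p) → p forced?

1

0: does not force it — 0 ⊮ ((p → ¬p) → ¬p) → p: already at 0 itself, 0 ⊩ (p → ¬p) → ¬p but 0 ⊮ p.
1: does not force it — 1 ⊮ ((p → ¬p) → ¬p) → p: already at 1 itself, 1 ⊩ (p → ¬p) → ¬p but 1 ⊮ p.
2: does not force it.
3: does not force it.
4: forces it.
Worlds forcing the formula: {4}.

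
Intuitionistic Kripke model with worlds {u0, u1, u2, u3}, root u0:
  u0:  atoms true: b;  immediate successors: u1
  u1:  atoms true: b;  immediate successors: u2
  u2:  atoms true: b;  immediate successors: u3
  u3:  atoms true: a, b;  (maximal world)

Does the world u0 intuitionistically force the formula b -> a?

No

u0 ||-/- b -> a: already at u0 itself, u0 ||- b but u0 ||-/- a.
u0 lacks atom a, so u0 ||-/- a.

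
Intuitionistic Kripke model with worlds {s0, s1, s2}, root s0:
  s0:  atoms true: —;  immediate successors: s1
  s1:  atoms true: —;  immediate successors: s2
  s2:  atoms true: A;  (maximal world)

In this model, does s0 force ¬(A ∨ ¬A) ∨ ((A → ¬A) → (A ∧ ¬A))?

s0 ⊩ ¬(A ∨ ¬A) ∨ ((A → ¬A) → (A ∧ ¬A)) via the disjunct (A → ¬A) → (A ∧ ¬A).

Yes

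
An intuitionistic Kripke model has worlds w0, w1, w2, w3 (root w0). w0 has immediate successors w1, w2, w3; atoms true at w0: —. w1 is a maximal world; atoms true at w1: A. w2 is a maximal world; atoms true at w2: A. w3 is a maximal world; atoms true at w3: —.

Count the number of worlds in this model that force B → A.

w0: forces it.
w1: forces it.
w2: forces it.
w3: forces it.
Worlds forcing the formula: {w0, w1, w2, w3}.

4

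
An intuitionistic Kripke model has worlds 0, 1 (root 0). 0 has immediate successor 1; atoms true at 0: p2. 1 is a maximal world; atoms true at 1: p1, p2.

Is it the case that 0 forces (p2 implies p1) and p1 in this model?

No

0 does not force (p2 implies p1) and p1 since 0 fails p2 implies p1.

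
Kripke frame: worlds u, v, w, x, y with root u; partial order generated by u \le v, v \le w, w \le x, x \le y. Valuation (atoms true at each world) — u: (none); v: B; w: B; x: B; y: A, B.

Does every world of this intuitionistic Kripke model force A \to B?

Yes

u \Vdash A \to B: every world accessible from u that forces A (namely y) also forces B.
Since the root u forces A \to B and forcing is persistent (monotone upward), every world forces it.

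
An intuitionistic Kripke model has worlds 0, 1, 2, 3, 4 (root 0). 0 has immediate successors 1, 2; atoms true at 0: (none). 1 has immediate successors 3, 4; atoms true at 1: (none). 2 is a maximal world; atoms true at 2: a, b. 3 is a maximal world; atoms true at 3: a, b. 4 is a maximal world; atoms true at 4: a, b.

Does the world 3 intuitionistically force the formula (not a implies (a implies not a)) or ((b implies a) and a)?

3 forces (not a implies (a implies not a)) or ((b implies a) and a) via the disjunct not a implies (a implies not a).

Yes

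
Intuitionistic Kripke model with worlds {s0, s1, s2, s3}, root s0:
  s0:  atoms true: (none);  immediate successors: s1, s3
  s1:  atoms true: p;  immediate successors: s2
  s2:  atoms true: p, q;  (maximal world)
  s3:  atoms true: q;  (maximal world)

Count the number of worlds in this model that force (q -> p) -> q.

2

s0: does not force it — s0 ||-/- (q -> p) -> q: at the accessible world s1, s1 ||- q -> p but s1 ||-/- q.
s1: does not force it — s1 ||-/- (q -> p) -> q: already at s1 itself, s1 ||- q -> p but s1 ||-/- q.
s2: forces it.
s3: forces it.
Worlds forcing the formula: {s2, s3}.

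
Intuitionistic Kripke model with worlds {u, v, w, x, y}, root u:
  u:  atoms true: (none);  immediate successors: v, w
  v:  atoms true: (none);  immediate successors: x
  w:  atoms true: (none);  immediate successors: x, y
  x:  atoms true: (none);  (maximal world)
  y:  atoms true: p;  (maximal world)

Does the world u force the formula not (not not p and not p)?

u forces not (not not p and not p): no world accessible from u forces not not p and not p.

Yes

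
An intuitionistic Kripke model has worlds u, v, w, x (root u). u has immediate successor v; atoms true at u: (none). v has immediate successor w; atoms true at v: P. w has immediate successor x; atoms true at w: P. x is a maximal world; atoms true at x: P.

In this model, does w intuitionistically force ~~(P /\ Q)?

No

w ||-/- ~~(P /\ Q) since w is accessible from w and w ||- ~(P /\ Q).
w ||- ~(P /\ Q): no world accessible from w forces P /\ Q.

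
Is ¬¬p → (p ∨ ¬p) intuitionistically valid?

No

This is a variant of double-negation elimination (deriving excluded middle from double negation), which is not intuitionistically valid.
A Kripke countermodel: worlds s0, s1; order generated by s0 ≤ s1; atoms true at each world — s0:{}; s1:{p}.
s0 ⊮ ¬¬p → (p ∨ ¬p): already at s0 itself, s0 ⊩ ¬¬p but s0 ⊮ p ∨ ¬p.
s0 ⊮ p ∨ ¬p: neither disjunct is forced at s0.
s0 lacks atom p, so s0 ⊮ p.
So the root s0 does not force the formula.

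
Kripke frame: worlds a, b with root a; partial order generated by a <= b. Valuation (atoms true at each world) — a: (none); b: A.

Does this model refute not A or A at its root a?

Yes

a does not force not A or A: neither disjunct is forced at a.
a does not force not A since b is accessible from a and b forces A.
So the root a does not force not A or A; the model is a countermodel.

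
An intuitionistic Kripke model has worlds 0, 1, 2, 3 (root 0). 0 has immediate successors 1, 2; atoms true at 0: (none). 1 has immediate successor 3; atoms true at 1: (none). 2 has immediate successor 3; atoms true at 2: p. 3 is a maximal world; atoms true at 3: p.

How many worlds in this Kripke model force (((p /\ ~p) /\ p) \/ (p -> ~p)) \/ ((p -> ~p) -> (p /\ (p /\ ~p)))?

0: forces it.
1: forces it.
2: forces it.
3: forces it.
Worlds forcing the formula: {0, 1, 2, 3}.

4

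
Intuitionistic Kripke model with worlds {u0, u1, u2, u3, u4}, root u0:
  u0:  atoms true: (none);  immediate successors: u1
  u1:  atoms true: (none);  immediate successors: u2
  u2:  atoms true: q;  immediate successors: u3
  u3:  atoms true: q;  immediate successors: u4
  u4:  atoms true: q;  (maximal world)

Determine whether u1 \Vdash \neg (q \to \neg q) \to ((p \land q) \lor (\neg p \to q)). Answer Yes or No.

No

u1 \nVdash \neg (q \to \neg q) \to ((p \land q) \lor (\neg p \to q)): already at u1 itself, u1 \Vdash \neg (q \to \neg q) but u1 \nVdash (p \land q) \lor (\neg p \to q).
u1 \nVdash (p \land q) \lor (\neg p \to q): neither disjunct is forced at u1.
u1 \nVdash p \land q since u1 fails p.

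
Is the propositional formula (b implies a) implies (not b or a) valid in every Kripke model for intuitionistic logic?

This is the material-implication-as-disjunction principle, which is not intuitionistically valid.
A Kripke countermodel: worlds w0, w1; order generated by w0 <= w1; atoms true at each world — w0:{}; w1:{a,b}.
w0 does not force (b implies a) implies (not b or a): already at w0 itself, w0 forces b implies a but w0 does not force not b or a.
w0 does not force not b or a: neither disjunct is forced at w0.
w0 does not force not b since w1 is accessible from w0 and w1 forces b.
So the root w0 does not force the formula.

No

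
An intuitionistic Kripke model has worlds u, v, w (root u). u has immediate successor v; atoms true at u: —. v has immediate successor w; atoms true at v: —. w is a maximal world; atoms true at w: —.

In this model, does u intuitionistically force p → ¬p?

u ⊩ p → ¬p vacuously: no world accessible from u forces the antecedent p.

Yes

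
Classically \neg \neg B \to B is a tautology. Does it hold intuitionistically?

No

This is double-negation elimination, which is not intuitionistically valid.
A Kripke countermodel: worlds u, v; order generated by u \le v; atoms true at each world — u:{}; v:{B}.
u \nVdash \neg \neg B \to B: already at u itself, u \Vdash \neg \neg B but u \nVdash B.
u lacks atom B, so u \nVdash B.
So the root u does not force the formula.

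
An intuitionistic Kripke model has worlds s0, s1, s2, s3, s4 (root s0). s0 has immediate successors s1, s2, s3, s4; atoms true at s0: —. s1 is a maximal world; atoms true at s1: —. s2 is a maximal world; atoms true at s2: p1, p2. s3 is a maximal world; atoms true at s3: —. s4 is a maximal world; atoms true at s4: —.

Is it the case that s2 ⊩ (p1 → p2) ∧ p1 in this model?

Yes

s2 ⊩ (p1 → p2) ∧ p1 since s2 forces both conjuncts.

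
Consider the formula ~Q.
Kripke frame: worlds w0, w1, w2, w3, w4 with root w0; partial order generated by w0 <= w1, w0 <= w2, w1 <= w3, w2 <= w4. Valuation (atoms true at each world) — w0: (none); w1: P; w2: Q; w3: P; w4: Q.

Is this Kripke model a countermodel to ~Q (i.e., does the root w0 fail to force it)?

w0 ||-/- ~Q since w2 is accessible from w0 and w2 ||- Q.
So the root w0 does not force ~Q; the model is a countermodel.

Yes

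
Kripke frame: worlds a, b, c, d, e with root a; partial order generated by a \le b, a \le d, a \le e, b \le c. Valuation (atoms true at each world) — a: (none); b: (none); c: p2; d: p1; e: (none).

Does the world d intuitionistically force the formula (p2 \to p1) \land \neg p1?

d \nVdash (p2 \to p1) \land \neg p1 since d fails \neg p1.

No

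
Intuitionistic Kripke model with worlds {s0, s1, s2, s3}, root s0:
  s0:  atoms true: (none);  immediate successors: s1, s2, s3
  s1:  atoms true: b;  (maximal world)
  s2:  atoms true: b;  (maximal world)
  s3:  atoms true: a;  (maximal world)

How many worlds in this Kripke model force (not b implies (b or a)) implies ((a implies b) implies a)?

1

s0: does not force it — s0 does not force (not b implies (b or a)) implies ((a implies b) implies a): already at s0 itself, s0 forces not b implies (b or a) but s0 does not force (a implies b) implies a.
s1: does not force it — s1 does not force (not b implies (b or a)) implies ((a implies b) implies a): already at s1 itself, s1 forces not b implies (b or a) but s1 does not force (a implies b) implies a.
s2: does not force it — s2 does not force (not b implies (b or a)) implies ((a implies b) implies a): already at s2 itself, s2 forces not b implies (b or a) but s2 does not force (a implies b) implies a.
s3: forces it.
Worlds forcing the formula: {s3}.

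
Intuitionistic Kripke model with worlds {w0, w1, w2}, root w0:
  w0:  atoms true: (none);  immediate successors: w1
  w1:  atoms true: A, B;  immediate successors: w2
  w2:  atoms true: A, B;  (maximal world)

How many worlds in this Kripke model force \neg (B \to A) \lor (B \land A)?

w0: does not force it — w0 \nVdash \neg (B \to A) \lor (B \land A): neither disjunct is forced at w0.
w1: forces it.
w2: forces it.
Worlds forcing the formula: {w1, w2}.

2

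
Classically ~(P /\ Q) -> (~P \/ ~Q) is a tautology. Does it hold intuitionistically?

This is the constructively invalid direction of De Morgan's law for conjunction, which is not intuitionistically valid.
A Kripke countermodel: worlds 0, 1, 2; order generated by 0 <= 1, 0 <= 2; atoms true at each world — 0:{}; 1:{P}; 2:{Q}.
0 ||-/- ~(P /\ Q) -> (~P \/ ~Q): already at 0 itself, 0 ||- ~(P /\ Q) but 0 ||-/- ~P \/ ~Q.
0 ||-/- ~P \/ ~Q: neither disjunct is forced at 0.
0 ||-/- ~P since 1 is accessible from 0 and 1 ||- P.
So the root 0 does not force the formula.

No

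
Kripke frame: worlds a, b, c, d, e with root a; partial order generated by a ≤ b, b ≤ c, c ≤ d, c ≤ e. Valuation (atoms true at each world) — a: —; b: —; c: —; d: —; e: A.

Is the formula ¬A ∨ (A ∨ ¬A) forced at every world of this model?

Not every world: a ⊮ ¬A ∨ (A ∨ ¬A).
a ⊮ ¬A ∨ (A ∨ ¬A): neither disjunct is forced at a.
a ⊮ ¬A since e is accessible from a and e ⊩ A.

No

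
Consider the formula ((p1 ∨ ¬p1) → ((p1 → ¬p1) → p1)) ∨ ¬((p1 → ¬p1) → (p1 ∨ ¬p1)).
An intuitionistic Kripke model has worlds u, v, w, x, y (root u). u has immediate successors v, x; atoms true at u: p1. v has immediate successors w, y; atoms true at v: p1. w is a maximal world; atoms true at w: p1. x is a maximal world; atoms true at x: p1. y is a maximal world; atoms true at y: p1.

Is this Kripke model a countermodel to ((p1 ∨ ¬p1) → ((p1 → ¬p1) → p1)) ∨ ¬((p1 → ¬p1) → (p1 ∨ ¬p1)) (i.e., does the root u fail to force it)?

u ⊩ ((p1 ∨ ¬p1) → ((p1 → ¬p1) → p1)) ∨ ¬((p1 → ¬p1) → (p1 ∨ ¬p1)) via the disjunct (p1 ∨ ¬p1) → ((p1 → ¬p1) → p1).
So the root u forces ((p1 ∨ ¬p1) → ((p1 → ¬p1) → p1)) ∨ ¬((p1 → ¬p1) → (p1 ∨ ¬p1)); the model is not a countermodel.

No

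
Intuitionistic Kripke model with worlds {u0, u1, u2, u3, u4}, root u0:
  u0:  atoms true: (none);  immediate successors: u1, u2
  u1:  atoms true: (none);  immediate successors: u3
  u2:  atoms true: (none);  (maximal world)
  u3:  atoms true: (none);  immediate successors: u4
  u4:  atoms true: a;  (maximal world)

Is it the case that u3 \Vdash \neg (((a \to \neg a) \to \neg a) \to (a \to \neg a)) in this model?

u3 \Vdash \neg (((a \to \neg a) \to \neg a) \to (a \to \neg a)): no world accessible from u3 forces ((a \to \neg a) \to \neg a) \to (a \to \neg a).

Yes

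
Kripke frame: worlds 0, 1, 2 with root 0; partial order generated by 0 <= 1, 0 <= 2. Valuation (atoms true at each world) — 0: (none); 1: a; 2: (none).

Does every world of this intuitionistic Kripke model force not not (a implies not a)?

Not every world: 0 does not force not not (a implies not a).
0 does not force not not (a implies not a) since 1 is accessible from 0 and 1 forces not (a implies not a).
1 forces not (a implies not a): no world accessible from 1 forces a implies not a.

No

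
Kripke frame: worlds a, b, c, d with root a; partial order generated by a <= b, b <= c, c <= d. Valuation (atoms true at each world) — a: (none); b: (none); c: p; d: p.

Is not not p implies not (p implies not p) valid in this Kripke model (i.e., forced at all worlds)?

a forces not not p implies not (p implies not p): every world accessible from a that forces not not p (namely a, b, c, d) also forces not (p implies not p).
Since the root a forces not not p implies not (p implies not p) and forcing is persistent (monotone upward), every world forces it.

Yes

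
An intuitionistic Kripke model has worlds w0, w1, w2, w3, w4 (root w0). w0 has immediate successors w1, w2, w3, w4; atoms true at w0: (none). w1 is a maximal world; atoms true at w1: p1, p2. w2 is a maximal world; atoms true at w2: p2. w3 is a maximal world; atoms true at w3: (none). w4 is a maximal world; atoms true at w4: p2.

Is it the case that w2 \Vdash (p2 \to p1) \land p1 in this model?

No

w2 \nVdash (p2 \to p1) \land p1 since w2 fails p2 \to p1.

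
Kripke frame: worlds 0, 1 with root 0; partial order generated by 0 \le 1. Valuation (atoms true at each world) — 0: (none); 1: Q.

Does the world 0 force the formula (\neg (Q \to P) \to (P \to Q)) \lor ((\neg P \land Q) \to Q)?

Yes

0 \Vdash (\neg (Q \to P) \to (P \to Q)) \lor ((\neg P \land Q) \to Q) via the disjunct \neg (Q \to P) \to (P \to Q).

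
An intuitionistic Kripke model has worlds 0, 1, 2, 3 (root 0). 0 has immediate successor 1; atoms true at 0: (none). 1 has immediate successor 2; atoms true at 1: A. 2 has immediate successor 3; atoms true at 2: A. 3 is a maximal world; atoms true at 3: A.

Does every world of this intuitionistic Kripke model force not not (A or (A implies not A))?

Yes

0 forces not not (A or (A implies not A)): no world accessible from 0 forces not (A or (A implies not A)).
Since the root 0 forces not not (A or (A implies not A)) and forcing is persistent (monotone upward), every world forces it.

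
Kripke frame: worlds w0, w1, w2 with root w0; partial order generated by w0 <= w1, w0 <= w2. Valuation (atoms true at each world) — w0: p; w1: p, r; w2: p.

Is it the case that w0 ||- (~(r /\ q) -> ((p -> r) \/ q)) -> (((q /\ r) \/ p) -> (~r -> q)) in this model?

w0 ||- (~(r /\ q) -> ((p -> r) \/ q)) -> (((q /\ r) \/ p) -> (~r -> q)): every world accessible from w0 that forces ~(r /\ q) -> ((p -> r) \/ q) (namely w1) also forces ((q /\ r) \/ p) -> (~r -> q).

Yes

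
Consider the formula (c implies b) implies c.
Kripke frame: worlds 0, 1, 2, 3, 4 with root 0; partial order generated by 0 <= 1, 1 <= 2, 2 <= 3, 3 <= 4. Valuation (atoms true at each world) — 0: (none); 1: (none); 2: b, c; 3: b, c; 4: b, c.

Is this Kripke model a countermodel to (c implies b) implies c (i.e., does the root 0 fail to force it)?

0 does not force (c implies b) implies c: already at 0 itself, 0 forces c implies b but 0 does not force c.
0 lacks atom c, so 0 does not force c.
So the root 0 does not force (c implies b) implies c; the model is a countermodel.

Yes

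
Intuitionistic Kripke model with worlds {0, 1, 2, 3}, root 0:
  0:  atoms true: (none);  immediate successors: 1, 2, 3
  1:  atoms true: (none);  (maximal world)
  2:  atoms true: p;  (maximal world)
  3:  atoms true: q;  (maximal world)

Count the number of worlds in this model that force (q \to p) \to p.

0: does not force it — 0 \nVdash (q \to p) \to p: at the accessible world 1, 1 \Vdash q \to p but 1 \nVdash p.
1: does not force it — 1 \nVdash (q \to p) \to p: already at 1 itself, 1 \Vdash q \to p but 1 \nVdash p.
2: forces it.
3: forces it.
Worlds forcing the formula: {2, 3}.

2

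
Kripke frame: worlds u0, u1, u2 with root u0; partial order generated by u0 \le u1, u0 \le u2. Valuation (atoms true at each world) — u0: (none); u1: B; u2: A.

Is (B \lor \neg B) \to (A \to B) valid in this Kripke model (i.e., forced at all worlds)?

Not every world: u0 \nVdash (B \lor \neg B) \to (A \to B).
u0 \nVdash (B \lor \neg B) \to (A \to B): at the accessible world u2, u2 \Vdash B \lor \neg B but u2 \nVdash A \to B.
u2 \nVdash A \to B: already at u2 itself, u2 \Vdash A but u2 \nVdash B.
u2 lacks atom B, so u2 \nVdash B.

No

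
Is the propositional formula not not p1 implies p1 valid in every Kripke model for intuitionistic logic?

No

This is double-negation elimination, which is not intuitionistically valid.
A Kripke countermodel: worlds 0, 1; order generated by 0 <= 1; atoms true at each world — 0:{}; 1:{p1}.
0 does not force not not p1 implies p1: already at 0 itself, 0 forces not not p1 but 0 does not force p1.
0 lacks atom p1, so 0 does not force p1.
So the root 0 does not force the formula.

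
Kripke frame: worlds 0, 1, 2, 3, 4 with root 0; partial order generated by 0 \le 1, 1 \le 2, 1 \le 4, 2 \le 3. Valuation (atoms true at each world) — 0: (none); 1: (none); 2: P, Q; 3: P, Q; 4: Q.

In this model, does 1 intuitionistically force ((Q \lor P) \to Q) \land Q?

1 \nVdash ((Q \lor P) \to Q) \land Q since 1 fails Q.

No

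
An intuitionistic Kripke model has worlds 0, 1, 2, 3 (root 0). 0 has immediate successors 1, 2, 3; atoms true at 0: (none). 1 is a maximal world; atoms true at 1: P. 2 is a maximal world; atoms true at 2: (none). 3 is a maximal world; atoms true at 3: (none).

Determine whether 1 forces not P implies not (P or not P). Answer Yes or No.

Yes

1 forces not P implies not (P or not P) vacuously: no world accessible from 1 forces the antecedent not P.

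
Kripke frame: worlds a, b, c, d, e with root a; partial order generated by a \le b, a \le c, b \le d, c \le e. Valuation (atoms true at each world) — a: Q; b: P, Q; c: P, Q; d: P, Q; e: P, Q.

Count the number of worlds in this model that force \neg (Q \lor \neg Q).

a: does not force it — a \nVdash \neg (Q \lor \neg Q) since a is accessible from a and a \Vdash Q \lor \neg Q.
b: does not force it.
c: does not force it.
d: does not force it.
e: does not force it.
Worlds forcing the formula: { }.

0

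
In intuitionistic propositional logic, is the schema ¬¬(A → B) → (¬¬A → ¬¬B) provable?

Yes

This is the distribution of double negation over implication, which is intuitionistically derivable.
Assume ¬¬(A → B) and ¬¬A; suppose ¬B. Then A → B would give ¬A (by contraposition), contradicting ¬¬A; so ¬(A → B), contradicting ¬¬(A → B). Hence ¬¬B.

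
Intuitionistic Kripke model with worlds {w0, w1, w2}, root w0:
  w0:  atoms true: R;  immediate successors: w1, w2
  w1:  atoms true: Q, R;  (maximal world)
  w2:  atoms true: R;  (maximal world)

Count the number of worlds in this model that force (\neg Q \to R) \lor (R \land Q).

w0: forces it.
w1: forces it.
w2: forces it.
Worlds forcing the formula: {w0, w1, w2}.

3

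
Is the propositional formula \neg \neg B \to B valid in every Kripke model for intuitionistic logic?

This is double-negation elimination, which is not intuitionistically valid.
A Kripke countermodel: worlds s0, s1; order generated by s0 \le s1; atoms true at each world — s0:{}; s1:{B}.
s0 \nVdash \neg \neg B \to B: already at s0 itself, s0 \Vdash \neg \neg B but s0 \nVdash B.
s0 lacks atom B, so s0 \nVdash B.
So the root s0 does not force the formula.

No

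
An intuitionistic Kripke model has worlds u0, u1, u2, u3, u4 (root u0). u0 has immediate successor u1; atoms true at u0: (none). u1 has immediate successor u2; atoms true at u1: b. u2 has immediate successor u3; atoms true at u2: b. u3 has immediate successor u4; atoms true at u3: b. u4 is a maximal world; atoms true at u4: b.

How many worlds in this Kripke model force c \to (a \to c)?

u0: forces it.
u1: forces it.
u2: forces it.
u3: forces it.
u4: forces it.
Worlds forcing the formula: {u0, u1, u2, u3, u4}.

5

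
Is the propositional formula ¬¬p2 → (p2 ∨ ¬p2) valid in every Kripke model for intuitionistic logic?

No

This is a variant of double-negation elimination (deriving excluded middle from double negation), which is not intuitionistically valid.
A Kripke countermodel: worlds w0, w1; order generated by w0 ≤ w1; atoms true at each world — w0:{}; w1:{p2}.
w0 ⊮ ¬¬p2 → (p2 ∨ ¬p2): already at w0 itself, w0 ⊩ ¬¬p2 but w0 ⊮ p2 ∨ ¬p2.
w0 ⊮ p2 ∨ ¬p2: neither disjunct is forced at w0.
w0 lacks atom p2, so w0 ⊮ p2.
So the root w0 does not force the formula.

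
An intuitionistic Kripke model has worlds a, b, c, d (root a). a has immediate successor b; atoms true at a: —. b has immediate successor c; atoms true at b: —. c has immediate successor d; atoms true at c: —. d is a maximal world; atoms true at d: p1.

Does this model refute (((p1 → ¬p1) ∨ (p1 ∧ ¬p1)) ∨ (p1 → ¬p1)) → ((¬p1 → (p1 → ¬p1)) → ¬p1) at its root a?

No

a ⊩ (((p1 → ¬p1) ∨ (p1 ∧ ¬p1)) ∨ (p1 → ¬p1)) → ((¬p1 → (p1 → ¬p1)) → ¬p1) vacuously: no world accessible from a forces the antecedent ((p1 → ¬p1) ∨ (p1 ∧ ¬p1)) ∨ (p1 → ¬p1).
So the root a forces (((p1 → ¬p1) ∨ (p1 ∧ ¬p1)) ∨ (p1 → ¬p1)) → ((¬p1 → (p1 → ¬p1)) → ¬p1); the model is not a countermodel.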